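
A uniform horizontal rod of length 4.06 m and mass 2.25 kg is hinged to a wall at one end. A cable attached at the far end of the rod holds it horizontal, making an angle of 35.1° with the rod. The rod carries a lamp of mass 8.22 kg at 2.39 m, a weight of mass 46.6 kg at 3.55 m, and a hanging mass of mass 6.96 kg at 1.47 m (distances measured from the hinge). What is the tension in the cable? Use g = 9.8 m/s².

About the hinge:
Beam weight: 2.25 × 9.8 = 22.05 N down at 2.03 m → arm 2.03 m, τ = 22.05 × 2.03 = 44.76 N·m clockwise.
Lamp: 8.22 × 9.8 = 80.56 N down at 2.39 m → arm 2.39 m, τ = 80.56 × 2.39 = 192.5 N·m clockwise.
Weight: 46.6 × 9.8 = 456.7 N down at 3.55 m → arm 3.55 m, τ = 456.7 × 3.55 = 1621 N·m clockwise.
Hanging mass: 6.96 × 9.8 = 68.21 N down at 1.47 m → arm 1.47 m, τ = 68.21 × 1.47 = 100.3 N·m clockwise.
Total clockwise load moment = 1959 N·m.
The cable tension T acts at 4.06 m; only its component perpendicular to the rod, T sinθ, produces torque. sin 35.1° = 0.575.
Στ = 0 ⇒ T × 4.06 × 0.575 = 1959 ⇒ T = 1959 / 2.334 = 839 N.

T ≈ 839 N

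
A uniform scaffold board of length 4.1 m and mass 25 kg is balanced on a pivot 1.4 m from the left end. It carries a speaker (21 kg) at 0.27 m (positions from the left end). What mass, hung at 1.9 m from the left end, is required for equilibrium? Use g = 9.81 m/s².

Take moments about the pivot (at 1.4 m from the left end).
Beam weight: 25 × 9.81 = 245.2 N down at 2.05 m → arm 0.65 m, τ = 245.2 × 0.65 = 159.4 N·m clockwise.
Speaker: 21 × 9.81 = 206 N down at 0.27 m → arm 1.13 m, τ = 206 × 1.13 = 232.8 N·m counterclockwise.
Net moment of known loads = 73.4 N·m counterclockwise.
An unknown mass m at 1.9 m has arm 0.5 m; its moment is m·g·0.5 clockwise.
For rotational equilibrium, m × 9.81 × 0.5 = 73.4, so m = 73.4 / (9.81 × 0.5) = 15 kg.

m ≈ 15 kg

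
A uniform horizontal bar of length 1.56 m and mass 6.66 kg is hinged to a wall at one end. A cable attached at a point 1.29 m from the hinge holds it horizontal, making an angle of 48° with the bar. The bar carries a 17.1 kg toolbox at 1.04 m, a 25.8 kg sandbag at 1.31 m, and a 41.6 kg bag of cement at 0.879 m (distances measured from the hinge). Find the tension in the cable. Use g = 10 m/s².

Sum moments about the hinge (the unknown hinge reaction has zero arm there).
Beam weight: 6.66 × 10 = 66.6 N down at 0.78 m → arm 0.78 m, τ = 66.6 × 0.78 = 51.95 N·m clockwise.
Toolbox: 17.1 × 10 = 171 N down at 1.04 m → arm 1.04 m, τ = 171 × 1.04 = 177.8 N·m clockwise.
Sandbag: 25.8 × 10 = 258 N down at 1.31 m → arm 1.31 m, τ = 258 × 1.31 = 338 N·m clockwise.
Bag of cement: 41.6 × 10 = 416 N down at 0.879 m → arm 0.879 m, τ = 416 × 0.879 = 365.7 N·m clockwise.
Total clockwise load moment = 933.5 N·m.
The cable tension T acts at 1.29 m; only its component perpendicular to the bar, T sinθ, produces torque. sin 48° = 0.7431.
For rotational equilibrium, T × 1.29 × 0.7431 = 933.5, so T = 933.5 / 0.9586 = 974 N.

T ≈ 974 N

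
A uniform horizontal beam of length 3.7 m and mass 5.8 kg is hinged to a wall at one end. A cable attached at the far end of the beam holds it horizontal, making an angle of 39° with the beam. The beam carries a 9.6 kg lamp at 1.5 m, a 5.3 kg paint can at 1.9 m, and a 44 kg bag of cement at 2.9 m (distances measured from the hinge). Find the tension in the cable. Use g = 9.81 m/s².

Choose the hinge as the axis so the unknown hinge reaction has zero arm there.
Beam weight: 5.8 × 9.81 = 56.9 N down at 1.85 m → arm 1.85 m, τ = 56.9 × 1.85 = 105.3 N·m clockwise.
Lamp: 9.6 × 9.81 = 94.18 N down at 1.5 m → arm 1.5 m, τ = 94.18 × 1.5 = 141.3 N·m clockwise.
Paint can: 5.3 × 9.81 = 51.99 N down at 1.9 m → arm 1.9 m, τ = 51.99 × 1.9 = 98.78 N·m clockwise.
Bag of cement: 44 × 9.81 = 431.6 N down at 2.9 m → arm 2.9 m, τ = 431.6 × 2.9 = 1252 N·m clockwise.
Total clockwise load moment = 1597 N·m.
The cable tension T acts at 3.7 m; only its component perpendicular to the beam, T sinθ, produces torque. sin 39° = 0.6293.
Balancing moments: T × 3.7 × 0.6293 = 1597, giving T = 1597 / 2.328 = 686 N.

T ≈ 686 N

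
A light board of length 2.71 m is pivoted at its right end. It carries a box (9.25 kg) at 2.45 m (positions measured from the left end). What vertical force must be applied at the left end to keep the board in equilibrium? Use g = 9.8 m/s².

Take moments about the right end.
Box: 9.25 × 9.8 = 90.65 N down at 2.45 m → arm 0.26 m, τ = 90.65 × 0.26 = 23.57 N·m counterclockwise.
Net moment of the loads = 23.57 N·m counterclockwise.
The upward force F acts at the left end, arm 2.71 m, giving F × 2.71 clockwise.
Balancing moments: F × 2.71 = 23.57, giving F = 23.57 / 2.71 = 8.7 N.

F ≈ 8.7 N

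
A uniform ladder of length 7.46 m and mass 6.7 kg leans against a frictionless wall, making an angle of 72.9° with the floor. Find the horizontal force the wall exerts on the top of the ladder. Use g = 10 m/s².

Choose the foot of the ladder as the axis so the floor normal and friction both act there and drop out.
Ladder weight 6.7×10 = 67 N acts at 3.73 m along the ladder; its horizontal arm is 3.73·cos72.9° = 1.097 m → τ = 73.5 N·m clockwise.
Wall normal N acts horizontally at the top; its moment arm is the height L sinθ = 7.46·sin72.9° = 7.13 m, counterclockwise.
Balancing moments: N × 7.13 = 73.5, giving N = 10.3 N.

N_wall ≈ 10.3 N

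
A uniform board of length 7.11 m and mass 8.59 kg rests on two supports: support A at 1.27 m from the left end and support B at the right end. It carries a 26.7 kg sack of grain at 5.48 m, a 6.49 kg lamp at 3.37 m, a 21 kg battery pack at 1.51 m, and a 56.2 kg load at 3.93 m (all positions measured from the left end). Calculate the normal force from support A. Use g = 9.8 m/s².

Take moments about support B.
Beam weight: 8.59 × 9.8 = 84.18 N down at 3.555 m → arm 3.555 m, τ = 84.18 × 3.555 = 299.3 N·m counterclockwise.
Sack of grain: 26.7 × 9.8 = 261.7 N down at 5.48 m → arm 1.63 m, τ = 261.7 × 1.63 = 426.6 N·m counterclockwise.
Lamp: 6.49 × 9.8 = 63.6 N down at 3.37 m → arm 3.74 m, τ = 63.6 × 3.74 = 237.9 N·m counterclockwise.
Battery pack: 21 × 9.8 = 205.8 N down at 1.51 m → arm 5.6 m, τ = 205.8 × 5.6 = 1152 N·m counterclockwise.
Load: 56.2 × 9.8 = 550.8 N down at 3.93 m → arm 3.18 m, τ = 550.8 × 3.18 = 1752 N·m counterclockwise.
Net load moment about support B = 3868 N·m counterclockwise.
Reaction R at support A is upward at 1.27 m, arm 5.84 m → moment R × 5.84 clockwise.
Setting net torque to zero: R × 5.84 = 3868 → R = 662 N.

R_A ≈ 662 N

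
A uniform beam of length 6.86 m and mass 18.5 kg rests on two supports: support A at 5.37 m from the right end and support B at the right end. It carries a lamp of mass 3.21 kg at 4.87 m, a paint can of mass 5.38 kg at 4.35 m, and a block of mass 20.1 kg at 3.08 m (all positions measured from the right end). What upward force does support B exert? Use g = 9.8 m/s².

Choose support A as the axis so its reaction then has zero moment arm.
Beam weight: 18.5 × 9.8 = 181.3 N down at 3.43 m → arm 1.94 m, τ = 181.3 × 1.94 = 351.7 N·m clockwise.
Lamp: 3.21 × 9.8 = 31.46 N down at 4.87 m → arm 0.5 m, τ = 31.46 × 0.5 = 15.73 N·m clockwise.
Paint can: 5.38 × 9.8 = 52.72 N down at 4.35 m → arm 1.02 m, τ = 52.72 × 1.02 = 53.77 N·m clockwise.
Block: 20.1 × 9.8 = 197 N down at 3.08 m → arm 2.29 m, τ = 197 × 2.29 = 451.1 N·m clockwise.
Net load moment about support A = 872.3 N·m clockwise.
Reaction R at support B is upward at 0 m, arm 5.37 m → moment R × 5.37 counterclockwise.
Balancing moments: R × 5.37 = 872.3, giving R = 162 N.

R_B ≈ 162 N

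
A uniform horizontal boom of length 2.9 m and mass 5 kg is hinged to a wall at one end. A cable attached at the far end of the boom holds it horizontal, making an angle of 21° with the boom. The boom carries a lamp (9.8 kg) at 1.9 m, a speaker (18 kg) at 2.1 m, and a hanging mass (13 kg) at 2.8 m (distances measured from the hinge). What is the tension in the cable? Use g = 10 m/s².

T ≈ 963 N

About the hinge:
Beam weight: 5 × 10 = 50 N down at 1.45 m → arm 1.45 m, τ = 50 × 1.45 = 72.5 N·m clockwise.
Lamp: 9.8 × 10 = 98 N down at 1.9 m → arm 1.9 m, τ = 98 × 1.9 = 186.2 N·m clockwise.
Speaker: 18 × 10 = 180 N down at 2.1 m → arm 2.1 m, τ = 180 × 2.1 = 378 N·m clockwise.
Hanging mass: 13 × 10 = 130 N down at 2.8 m → arm 2.8 m, τ = 130 × 2.8 = 364 N·m clockwise.
Total clockwise load moment = 1001 N·m.
The cable tension T acts at 2.9 m; only its component perpendicular to the boom, T sinθ, produces torque. sin 21° = 0.3584.
Στ = 0 ⇒ T × 2.9 × 0.3584 = 1001 ⇒ T = 1001 / 1.039 = 963 N.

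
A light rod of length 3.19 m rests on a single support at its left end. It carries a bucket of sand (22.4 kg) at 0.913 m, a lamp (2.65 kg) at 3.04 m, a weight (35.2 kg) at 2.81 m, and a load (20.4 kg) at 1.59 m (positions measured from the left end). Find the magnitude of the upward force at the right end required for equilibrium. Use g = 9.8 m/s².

Choose the left end as the axis so the unknown pivot reaction has zero arm there.
Bucket of sand: 22.4 × 9.8 = 219.5 N down at 0.913 m → arm 0.913 m, τ = 219.5 × 0.913 = 200.4 N·m clockwise.
Lamp: 2.65 × 9.8 = 25.97 N down at 3.04 m → arm 3.04 m, τ = 25.97 × 3.04 = 78.95 N·m clockwise.
Weight: 35.2 × 9.8 = 345 N down at 2.81 m → arm 2.81 m, τ = 345 × 2.81 = 969.5 N·m clockwise.
Load: 20.4 × 9.8 = 199.9 N down at 1.59 m → arm 1.59 m, τ = 199.9 × 1.59 = 317.8 N·m clockwise.
Net moment of the loads = 1567 N·m clockwise.
The upward force F acts at the right end, arm 3.19 m, giving F × 3.19 counterclockwise.
For rotational equilibrium, F × 3.19 = 1567, so F = 1567 / 3.19 = 491 N.

F ≈ 491 N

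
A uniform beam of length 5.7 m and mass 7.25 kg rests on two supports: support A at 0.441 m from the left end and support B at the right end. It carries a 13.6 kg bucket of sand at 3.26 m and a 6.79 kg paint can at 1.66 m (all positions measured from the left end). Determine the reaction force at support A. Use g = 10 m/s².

Taking torques about support B:
Beam weight: 7.25 × 10 = 72.5 N down at 2.85 m → arm 2.85 m, τ = 72.5 × 2.85 = 206.6 N·m counterclockwise.
Bucket of sand: 13.6 × 10 = 136 N down at 3.26 m → arm 2.44 m, τ = 136 × 2.44 = 331.8 N·m counterclockwise.
Paint can: 6.79 × 10 = 67.9 N down at 1.66 m → arm 4.04 m, τ = 67.9 × 4.04 = 274.3 N·m counterclockwise.
Net load moment about support B = 812.7 N·m counterclockwise.
Reaction R at support A is upward at 0.441 m, arm 5.259 m → moment R × 5.259 clockwise.
Balancing moments: R × 5.259 = 812.7, giving R = 155 N.

R_A ≈ 155 N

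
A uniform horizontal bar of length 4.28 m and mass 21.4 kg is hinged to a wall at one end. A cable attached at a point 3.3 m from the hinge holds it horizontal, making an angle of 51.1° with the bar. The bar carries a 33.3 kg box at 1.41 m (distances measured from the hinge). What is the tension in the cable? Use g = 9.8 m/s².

T ≈ 354 N

Sum moments about the hinge (the unknown hinge reaction has zero arm there).
Beam weight: 21.4 × 9.8 = 209.7 N down at 2.14 m → arm 2.14 m, τ = 209.7 × 2.14 = 448.8 N·m clockwise.
Box: 33.3 × 9.8 = 326.3 N down at 1.41 m → arm 1.41 m, τ = 326.3 × 1.41 = 460.1 N·m clockwise.
Total clockwise load moment = 908.9 N·m.
The cable tension T acts at 3.3 m; only its component perpendicular to the bar, T sinθ, produces torque. sin 51.1° = 0.7782.
For rotational equilibrium, T × 3.3 × 0.7782 = 908.9, so T = 908.9 / 2.568 = 354 N.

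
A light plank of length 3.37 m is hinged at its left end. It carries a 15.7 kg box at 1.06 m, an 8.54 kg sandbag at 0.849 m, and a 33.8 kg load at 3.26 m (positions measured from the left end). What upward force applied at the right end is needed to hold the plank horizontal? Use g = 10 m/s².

About the left end:
Box: 15.7 × 10 = 157 N down at 1.06 m → arm 1.06 m, τ = 157 × 1.06 = 166.4 N·m clockwise.
Sandbag: 8.54 × 10 = 85.4 N down at 0.849 m → arm 0.849 m, τ = 85.4 × 0.849 = 72.5 N·m clockwise.
Load: 33.8 × 10 = 338 N down at 3.26 m → arm 3.26 m, τ = 338 × 3.26 = 1102 N·m clockwise.
Net moment of the loads = 1341 N·m clockwise.
The upward force F acts at the right end, arm 3.37 m, giving F × 3.37 counterclockwise.
Balancing moments: F × 3.37 = 1341, giving F = 1341 / 3.37 = 398 N.

F ≈ 398 N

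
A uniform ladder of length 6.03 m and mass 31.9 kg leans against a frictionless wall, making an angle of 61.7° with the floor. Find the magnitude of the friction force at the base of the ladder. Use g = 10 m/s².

f ≈ 85.9 N

Choose the foot of the ladder as the axis so the floor normal and friction both act there and drop out.
Ladder weight 31.9×10 = 319 N acts at 3.015 m along the ladder; its horizontal arm is 3.015·cos61.7° = 1.429 m → τ = 455.9 N·m clockwise.
Wall normal N acts horizontally at the top; its moment arm is the height L sinθ = 6.03·sin61.7° = 5.309 m, counterclockwise.
Balancing moments: N × 5.309 = 455.9, giving N = 85.9 N.
ΣFx = 0: friction at the foot balances the wall's push, so f = N_wall = 85.9 N.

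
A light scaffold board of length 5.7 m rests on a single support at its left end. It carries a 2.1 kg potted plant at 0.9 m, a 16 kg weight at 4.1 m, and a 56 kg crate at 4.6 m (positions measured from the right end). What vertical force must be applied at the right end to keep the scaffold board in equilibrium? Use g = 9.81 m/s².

F ≈ 167 N

Taking torques about the left end:
Potted plant: 2.1 × 9.81 = 20.6 N down at 0.9 m → arm 4.8 m, τ = 20.6 × 4.8 = 98.88 N·m clockwise.
Weight: 16 × 9.81 = 157 N down at 4.1 m → arm 1.6 m, τ = 157 × 1.6 = 251.2 N·m clockwise.
Crate: 56 × 9.81 = 549.4 N down at 4.6 m → arm 1.1 m, τ = 549.4 × 1.1 = 604.3 N·m clockwise.
Net moment of the loads = 954.4 N·m clockwise.
The upward force F acts at the right end, arm 5.7 m, giving F × 5.7 counterclockwise.
Balancing moments: F × 5.7 = 954.4, giving F = 954.4 / 5.7 = 167 N.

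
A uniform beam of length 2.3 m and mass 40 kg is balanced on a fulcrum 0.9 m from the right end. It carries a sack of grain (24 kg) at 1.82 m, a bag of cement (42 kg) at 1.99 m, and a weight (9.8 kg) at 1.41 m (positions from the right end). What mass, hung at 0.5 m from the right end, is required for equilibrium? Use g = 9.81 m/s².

Take moments about the fulcrum (at 0.9 m from the right end).
Beam weight: 40 × 9.81 = 392.4 N down at 1.15 m → arm 0.25 m, τ = 392.4 × 0.25 = 98.1 N·m counterclockwise.
Sack of grain: 24 × 9.81 = 235.4 N down at 1.82 m → arm 0.92 m, τ = 235.4 × 0.92 = 216.6 N·m counterclockwise.
Bag of cement: 42 × 9.81 = 412 N down at 1.99 m → arm 1.09 m, τ = 412 × 1.09 = 449.1 N·m counterclockwise.
Weight: 9.8 × 9.81 = 96.14 N down at 1.41 m → arm 0.51 m, τ = 96.14 × 0.51 = 49.03 N·m counterclockwise.
Net moment of known loads = 812.8 N·m counterclockwise.
An unknown mass m at 0.5 m has arm 0.4 m; its moment is m·g·0.4 clockwise.
For rotational equilibrium, m × 9.81 × 0.4 = 812.8, so m = 812.8 / (9.81 × 0.4) = 207 kg.

m ≈ 207 kg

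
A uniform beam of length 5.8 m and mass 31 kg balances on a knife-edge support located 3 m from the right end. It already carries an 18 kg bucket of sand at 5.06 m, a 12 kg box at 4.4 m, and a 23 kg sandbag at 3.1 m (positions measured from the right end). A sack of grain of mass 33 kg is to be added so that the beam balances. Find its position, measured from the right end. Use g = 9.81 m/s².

x ≈ 1.39 m from the right end

About the knife-edge support (at 3 m from the right end):
Beam weight: 31 × 9.81 = 304.1 N down at 2.9 m → arm 0.1 m, τ = 304.1 × 0.1 = 30.41 N·m clockwise.
Bucket of sand: 18 × 9.81 = 176.6 N down at 5.06 m → arm 2.06 m, τ = 176.6 × 2.06 = 363.8 N·m counterclockwise.
Box: 12 × 9.81 = 117.7 N down at 4.4 m → arm 1.4 m, τ = 117.7 × 1.4 = 164.8 N·m counterclockwise.
Sandbag: 23 × 9.81 = 225.6 N down at 3.1 m → arm 0.1 m, τ = 225.6 × 0.1 = 22.56 N·m counterclockwise.
Net moment of existing loads = 520.8 N·m counterclockwise.
The sack of grain weighs 33 × 9.81 = 323.7 N and must supply an equal clockwise moment, so its lever arm about the knife-edge support is 520.8 / 323.7 = 1.61 m.
That puts it at 3 − 1.61 = 1.39 m from the right end.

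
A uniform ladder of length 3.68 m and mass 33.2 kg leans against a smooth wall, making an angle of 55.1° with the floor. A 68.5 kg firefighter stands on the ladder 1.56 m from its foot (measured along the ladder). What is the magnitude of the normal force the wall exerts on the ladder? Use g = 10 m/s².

Sum moments about the foot of the ladder (the floor normal and friction both act there and drop out).
Ladder weight 33.2×10 = 332 N acts at 1.84 m along the ladder; its horizontal arm is 1.84·cos55.1° = 1.053 m → τ = 349.6 N·m clockwise.
Firefighter: 68.5×10 = 685 N at 1.56 m → arm 0.8925 m → τ = 611.4 N·m clockwise.
Wall normal N acts horizontally at the top; its moment arm is the height L sinθ = 3.68·sin55.1° = 3.018 m, counterclockwise.
Setting net torque to zero: N × 3.018 = 961 → N = 318 N.

N_wall ≈ 318 N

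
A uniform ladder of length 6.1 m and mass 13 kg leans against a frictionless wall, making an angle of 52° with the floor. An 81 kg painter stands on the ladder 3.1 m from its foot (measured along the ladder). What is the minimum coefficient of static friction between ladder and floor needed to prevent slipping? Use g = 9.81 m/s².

μ_min ≈ 0.396

Taking torques about the foot of the ladder:
Ladder weight 13×9.81 = 127.5 N acts at 3.05 m along the ladder; its horizontal arm is 3.05·cos52° = 1.878 m → τ = 239.4 N·m clockwise.
Painter: 81×9.81 = 794.6 N at 3.1 m → arm 1.909 m → τ = 1517 N·m clockwise.
Wall normal N acts horizontally at the top; its moment arm is the height L sinθ = 6.1·sin52° = 4.807 m, counterclockwise.
For rotational equilibrium, N × 4.807 = 1756, so N = 365.3 N.
ΣFx = 0 ⇒ f = N_wall = 365.3 N. ΣFy = 0 ⇒ N_floor = 922.1 N.
μ_min = f / N_floor = 365.3 / 922.1 = 0.396.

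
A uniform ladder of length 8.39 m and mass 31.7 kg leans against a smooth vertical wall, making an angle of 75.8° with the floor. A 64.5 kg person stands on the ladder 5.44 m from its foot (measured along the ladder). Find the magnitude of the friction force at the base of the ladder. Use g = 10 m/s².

f ≈ 146 N

Take moments about the foot of the ladder.
Ladder weight 31.7×10 = 317 N acts at 4.195 m along the ladder; its horizontal arm is 4.195·cos75.8° = 1.029 m → τ = 326.2 N·m clockwise.
Person: 64.5×10 = 645 N at 5.44 m → arm 1.334 m → τ = 860.4 N·m clockwise.
Wall normal N acts horizontally at the top; its moment arm is the height L sinθ = 8.39·sin75.8° = 8.134 m, counterclockwise.
Setting net torque to zero: N × 8.134 = 1187 → N = 146 N.
ΣFx = 0: friction at the foot balances the wall's push, so f = N_wall = 146 N.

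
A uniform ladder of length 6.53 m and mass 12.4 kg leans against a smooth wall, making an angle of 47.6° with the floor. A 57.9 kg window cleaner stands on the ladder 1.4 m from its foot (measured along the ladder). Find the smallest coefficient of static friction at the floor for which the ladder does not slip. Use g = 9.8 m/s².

μ_min ≈ 0.242

Taking torques about the foot of the ladder:
Ladder weight 12.4×9.8 = 121.5 N acts at 3.265 m along the ladder; its horizontal arm is 3.265·cos47.6° = 2.202 m → τ = 267.5 N·m clockwise.
Window cleaner: 57.9×9.8 = 567.4 N at 1.4 m → arm 0.944 m → τ = 535.6 N·m clockwise.
Wall normal N acts horizontally at the top; its moment arm is the height L sinθ = 6.53·sin47.6° = 4.822 m, counterclockwise.
Balancing moments: N × 4.822 = 803.1, giving N = 166.5 N.
ΣFx = 0 ⇒ f = N_wall = 166.5 N. ΣFy = 0 ⇒ N_floor = 688.9 N.
μ_min = f / N_floor = 166.5 / 688.9 = 0.242.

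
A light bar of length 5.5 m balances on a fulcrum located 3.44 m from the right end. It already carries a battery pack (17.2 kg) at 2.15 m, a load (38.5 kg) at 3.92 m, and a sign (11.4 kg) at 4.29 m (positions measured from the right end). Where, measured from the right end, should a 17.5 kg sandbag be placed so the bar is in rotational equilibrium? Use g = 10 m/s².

x ≈ 3.1 m from the right end

About the fulcrum (at 3.44 m from the right end):
Battery pack: 17.2 × 10 = 172 N down at 2.15 m → arm 1.29 m, τ = 172 × 1.29 = 221.9 N·m clockwise.
Load: 38.5 × 10 = 385 N down at 3.92 m → arm 0.48 m, τ = 385 × 0.48 = 184.8 N·m counterclockwise.
Sign: 11.4 × 10 = 114 N down at 4.29 m → arm 0.85 m, τ = 114 × 0.85 = 96.9 N·m counterclockwise.
Net moment of existing loads = 59.8 N·m counterclockwise.
The sandbag weighs 17.5 × 10 = 175 N and must supply an equal clockwise moment, so its lever arm about the fulcrum is 59.8 / 175 = 0.342 m.
That puts it at 3.44 − 0.342 = 3.1 m from the right end.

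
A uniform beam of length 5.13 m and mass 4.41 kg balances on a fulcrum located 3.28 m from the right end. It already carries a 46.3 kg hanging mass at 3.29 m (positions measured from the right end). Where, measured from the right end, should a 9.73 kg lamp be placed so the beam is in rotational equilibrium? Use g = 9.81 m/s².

Taking torques about the fulcrum (at 3.28 m from the right end):
Beam weight: 4.41 × 9.81 = 43.26 N down at 2.565 m → arm 0.715 m, τ = 43.26 × 0.715 = 30.93 N·m clockwise.
Hanging mass: 46.3 × 9.81 = 454.2 N down at 3.29 m → arm 0.01 m, τ = 454.2 × 0.01 = 4.542 N·m counterclockwise.
Net moment of existing loads = 26.39 N·m clockwise.
The lamp weighs 9.73 × 9.81 = 95.45 N and must supply an equal counterclockwise moment, so its lever arm about the fulcrum is 26.39 / 95.45 = 0.276 m.
That puts it at 3.28 + 0.276 = 3.56 m from the right end.

x ≈ 3.56 m from the right end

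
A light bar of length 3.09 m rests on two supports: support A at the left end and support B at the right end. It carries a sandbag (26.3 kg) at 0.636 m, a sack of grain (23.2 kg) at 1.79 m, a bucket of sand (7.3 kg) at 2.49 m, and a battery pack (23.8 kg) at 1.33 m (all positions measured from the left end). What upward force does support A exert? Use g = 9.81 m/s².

Take moments about support B.
Sandbag: 26.3 × 9.81 = 258 N down at 0.636 m → arm 2.454 m, τ = 258 × 2.454 = 633.1 N·m counterclockwise.
Sack of grain: 23.2 × 9.81 = 227.6 N down at 1.79 m → arm 1.3 m, τ = 227.6 × 1.3 = 295.9 N·m counterclockwise.
Bucket of sand: 7.3 × 9.81 = 71.61 N down at 2.49 m → arm 0.6 m, τ = 71.61 × 0.6 = 42.97 N·m counterclockwise.
Battery pack: 23.8 × 9.81 = 233.5 N down at 1.33 m → arm 1.76 m, τ = 233.5 × 1.76 = 411 N·m counterclockwise.
Net load moment about support B = 1383 N·m counterclockwise.
Reaction R at support A is upward at 0 m, arm 3.09 m → moment R × 3.09 clockwise.
Setting net torque to zero: R × 3.09 = 1383 → R = 448 N.

R_A ≈ 448 N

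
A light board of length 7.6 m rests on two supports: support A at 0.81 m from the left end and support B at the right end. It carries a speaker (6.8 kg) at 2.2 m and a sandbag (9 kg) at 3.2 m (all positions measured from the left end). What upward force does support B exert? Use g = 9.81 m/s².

About support A:
Speaker: 6.8 × 9.81 = 66.71 N down at 2.2 m → arm 1.39 m, τ = 66.71 × 1.39 = 92.73 N·m clockwise.
Sandbag: 9 × 9.81 = 88.29 N down at 3.2 m → arm 2.39 m, τ = 88.29 × 2.39 = 211 N·m clockwise.
Net load moment about support A = 303.7 N·m clockwise.
Reaction R at support B is upward at 7.6 m, arm 6.79 m → moment R × 6.79 counterclockwise.
Balancing moments: R × 6.79 = 303.7, giving R = 44.7 N.

R_B ≈ 44.7 N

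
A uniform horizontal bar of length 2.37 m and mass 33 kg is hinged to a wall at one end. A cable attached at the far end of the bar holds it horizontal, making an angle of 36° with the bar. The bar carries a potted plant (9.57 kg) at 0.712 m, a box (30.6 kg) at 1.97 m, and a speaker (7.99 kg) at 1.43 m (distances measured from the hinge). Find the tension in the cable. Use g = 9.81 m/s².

Take moments about the hinge.
Beam weight: 33 × 9.81 = 323.7 N down at 1.185 m → arm 1.185 m, τ = 323.7 × 1.185 = 383.6 N·m clockwise.
Potted plant: 9.57 × 9.81 = 93.88 N down at 0.712 m → arm 0.712 m, τ = 93.88 × 0.712 = 66.84 N·m clockwise.
Box: 30.6 × 9.81 = 300.2 N down at 1.97 m → arm 1.97 m, τ = 300.2 × 1.97 = 591.4 N·m clockwise.
Speaker: 7.99 × 9.81 = 78.38 N down at 1.43 m → arm 1.43 m, τ = 78.38 × 1.43 = 112.1 N·m clockwise.
Total clockwise load moment = 1154 N·m.
The cable tension T acts at 2.37 m; only its component perpendicular to the bar, T sinθ, produces torque. sin 36° = 0.5878.
Setting net torque to zero: T × 2.37 × 0.5878 = 1154 → T = 1154 / 1.393 = 828 N.

T ≈ 828 N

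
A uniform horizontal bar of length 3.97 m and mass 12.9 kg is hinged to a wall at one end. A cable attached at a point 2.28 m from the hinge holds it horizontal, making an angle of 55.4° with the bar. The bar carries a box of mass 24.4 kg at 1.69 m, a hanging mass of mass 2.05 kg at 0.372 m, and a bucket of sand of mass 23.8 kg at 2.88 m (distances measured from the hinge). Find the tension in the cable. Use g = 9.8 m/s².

Taking torques about the hinge:
Beam weight: 12.9 × 9.8 = 126.4 N down at 1.985 m → arm 1.985 m, τ = 126.4 × 1.985 = 250.9 N·m clockwise.
Box: 24.4 × 9.8 = 239.1 N down at 1.69 m → arm 1.69 m, τ = 239.1 × 1.69 = 404.1 N·m clockwise.
Hanging mass: 2.05 × 9.8 = 20.09 N down at 0.372 m → arm 0.372 m, τ = 20.09 × 0.372 = 7.473 N·m clockwise.
Bucket of sand: 23.8 × 9.8 = 233.2 N down at 2.88 m → arm 2.88 m, τ = 233.2 × 2.88 = 671.6 N·m clockwise.
Total clockwise load moment = 1334 N·m.
The cable tension T acts at 2.28 m; only its component perpendicular to the bar, T sinθ, produces torque. sin 55.4° = 0.8231.
Setting net torque to zero: T × 2.28 × 0.8231 = 1334 → T = 1334 / 1.877 = 711 N.

T ≈ 711 N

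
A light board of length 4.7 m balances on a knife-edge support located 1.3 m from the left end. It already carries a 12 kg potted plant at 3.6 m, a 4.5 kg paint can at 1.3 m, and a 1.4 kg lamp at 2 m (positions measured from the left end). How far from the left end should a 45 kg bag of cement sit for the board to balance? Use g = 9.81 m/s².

Taking torques about the knife-edge support (at 1.3 m from the left end):
Potted plant: 12 × 9.81 = 117.7 N down at 3.6 m → arm 2.3 m, τ = 117.7 × 2.3 = 270.7 N·m clockwise.
Paint can: acts at the knife-edge support, moment arm 0 → no torque.
Lamp: 1.4 × 9.81 = 13.73 N down at 2 m → arm 0.7 m, τ = 13.73 × 0.7 = 9.611 N·m clockwise.
Net moment of existing loads = 280.3 N·m clockwise.
The bag of cement weighs 45 × 9.81 = 441.5 N and must supply an equal counterclockwise moment, so its lever arm about the knife-edge support is 280.3 / 441.5 = 0.635 m.
That puts it at 1.3 − 0.635 = 0.665 m from the left end.

x ≈ 0.665 m from the left end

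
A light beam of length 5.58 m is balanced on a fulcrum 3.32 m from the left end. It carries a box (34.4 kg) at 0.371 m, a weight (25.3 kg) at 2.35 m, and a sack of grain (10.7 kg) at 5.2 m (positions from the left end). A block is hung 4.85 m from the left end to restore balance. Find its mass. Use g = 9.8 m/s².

m ≈ 69.2 kg

About the fulcrum (at 3.32 m from the left end):
Box: 34.4 × 9.8 = 337.1 N down at 0.371 m → arm 2.949 m, τ = 337.1 × 2.949 = 994.1 N·m counterclockwise.
Weight: 25.3 × 9.8 = 247.9 N down at 2.35 m → arm 0.97 m, τ = 247.9 × 0.97 = 240.5 N·m counterclockwise.
Sack of grain: 10.7 × 9.8 = 104.9 N down at 5.2 m → arm 1.88 m, τ = 104.9 × 1.88 = 197.2 N·m clockwise.
Net moment of known loads = 1037 N·m counterclockwise.
An unknown mass m at 4.85 m has arm 1.53 m; its moment is m·g·1.53 clockwise.
Balancing moments: m × 9.8 × 1.53 = 1037, giving m = 1037 / (9.8 × 1.53) = 69.2 kg.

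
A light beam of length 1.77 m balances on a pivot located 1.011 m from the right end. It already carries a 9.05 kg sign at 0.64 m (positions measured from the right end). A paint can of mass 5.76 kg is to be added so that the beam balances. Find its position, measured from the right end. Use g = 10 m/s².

x ≈ 1.59 m from the right end

Take moments about the pivot (at 1.011 m from the right end).
Sign: 9.05 × 10 = 90.5 N down at 0.64 m → arm 0.371 m, τ = 90.5 × 0.371 = 33.58 N·m clockwise.
Net moment of existing loads = 33.58 N·m clockwise.
The paint can weighs 5.76 × 10 = 57.6 N and must supply an equal counterclockwise moment, so its lever arm about the pivot is 33.58 / 57.6 = 0.583 m.
That puts it at 1.011 + 0.583 = 1.59 m from the right end.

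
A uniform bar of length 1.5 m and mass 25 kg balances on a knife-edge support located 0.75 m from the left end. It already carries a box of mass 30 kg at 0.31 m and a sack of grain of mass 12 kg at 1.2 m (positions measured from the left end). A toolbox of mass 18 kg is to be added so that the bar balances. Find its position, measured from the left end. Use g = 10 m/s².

Sum moments about the knife-edge support (at 0.75 m from the left end) (the support reaction has zero arm there).
Beam weight: acts at the knife-edge support, moment arm 0 → no torque.
Box: 30 × 10 = 300 N down at 0.31 m → arm 0.44 m, τ = 300 × 0.44 = 132 N·m counterclockwise.
Sack of grain: 12 × 10 = 120 N down at 1.2 m → arm 0.45 m, τ = 120 × 0.45 = 54 N·m clockwise.
Net moment of existing loads = 78 N·m counterclockwise.
The toolbox weighs 18 × 10 = 180 N and must supply an equal clockwise moment, so its lever arm about the knife-edge support is 78 / 180 = 0.433 m.
That puts it at 0.75 + 0.433 = 1.18 m from the left end.

x ≈ 1.18 m from the left end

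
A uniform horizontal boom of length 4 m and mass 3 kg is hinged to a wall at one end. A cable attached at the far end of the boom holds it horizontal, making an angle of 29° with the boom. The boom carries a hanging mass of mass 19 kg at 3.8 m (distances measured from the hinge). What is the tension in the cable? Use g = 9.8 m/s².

Choose the hinge as the axis so the unknown hinge reaction has zero arm there.
Beam weight: 3 × 9.8 = 29.4 N down at 2 m → arm 2 m, τ = 29.4 × 2 = 58.8 N·m clockwise.
Hanging mass: 19 × 9.8 = 186.2 N down at 3.8 m → arm 3.8 m, τ = 186.2 × 3.8 = 707.6 N·m clockwise.
Total clockwise load moment = 766.4 N·m.
The cable tension T acts at 4 m; only its component perpendicular to the boom, T sinθ, produces torque. sin 29° = 0.4848.
Setting net torque to zero: T × 4 × 0.4848 = 766.4 → T = 766.4 / 1.939 = 395 N.

T ≈ 395 N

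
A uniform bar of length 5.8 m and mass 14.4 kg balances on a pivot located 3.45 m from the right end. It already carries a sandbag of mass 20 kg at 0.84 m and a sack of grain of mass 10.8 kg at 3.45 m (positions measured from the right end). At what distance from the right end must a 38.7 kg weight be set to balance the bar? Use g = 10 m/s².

x ≈ 5 m from the right end

Choose the pivot (at 3.45 m from the right end) as the axis so the support reaction has zero arm there.
Beam weight: 14.4 × 10 = 144 N down at 2.9 m → arm 0.55 m, τ = 144 × 0.55 = 79.2 N·m clockwise.
Sandbag: 20 × 10 = 200 N down at 0.84 m → arm 2.61 m, τ = 200 × 2.61 = 522 N·m clockwise.
Sack of grain: acts at the pivot, moment arm 0 → no torque.
Net moment of existing loads = 601.2 N·m clockwise.
The weight weighs 38.7 × 10 = 387 N and must supply an equal counterclockwise moment, so its lever arm about the pivot is 601.2 / 387 = 1.55 m.
That puts it at 3.45 + 1.55 = 5 m from the right end.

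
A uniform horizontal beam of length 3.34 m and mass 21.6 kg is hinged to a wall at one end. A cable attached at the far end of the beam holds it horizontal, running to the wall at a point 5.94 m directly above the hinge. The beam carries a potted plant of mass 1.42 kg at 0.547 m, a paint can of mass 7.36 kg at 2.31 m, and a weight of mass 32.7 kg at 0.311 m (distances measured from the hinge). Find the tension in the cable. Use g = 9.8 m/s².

T ≈ 216 N

Take moments about the hinge.
Beam weight: 21.6 × 9.8 = 211.7 N down at 1.67 m → arm 1.67 m, τ = 211.7 × 1.67 = 353.5 N·m clockwise.
Potted plant: 1.42 × 9.8 = 13.92 N down at 0.547 m → arm 0.547 m, τ = 13.92 × 0.547 = 7.614 N·m clockwise.
Paint can: 7.36 × 9.8 = 72.13 N down at 2.31 m → arm 2.31 m, τ = 72.13 × 2.31 = 166.6 N·m clockwise.
Weight: 32.7 × 9.8 = 320.5 N down at 0.311 m → arm 0.311 m, τ = 320.5 × 0.311 = 99.68 N·m clockwise.
Total clockwise load moment = 627.4 N·m.
The cable tension T acts at 3.34 m; only its component perpendicular to the beam, T sinθ, produces torque. sinθ = h/√(h²+d²) = 5.94/√(5.94²+3.34²) = 0.8717.
For rotational equilibrium, T × 3.34 × 0.8717 = 627.4, so T = 627.4 / 2.911 = 216 N.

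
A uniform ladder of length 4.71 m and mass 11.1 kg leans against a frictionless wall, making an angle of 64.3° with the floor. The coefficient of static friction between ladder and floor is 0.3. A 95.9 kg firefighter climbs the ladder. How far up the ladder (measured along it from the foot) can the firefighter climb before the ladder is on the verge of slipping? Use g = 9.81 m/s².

About the foot of the ladder:
Ladder weight 11.1×9.81 = 108.9 N acts at 2.355 m along the ladder; its horizontal arm is 2.355·cos64.3° = 1.021 m → τ = 111.2 N·m clockwise.
Firefighter weight 95.9×9.81 = 940.8 N at distance d → arm d·cos64.3° → τ = 940.8·d·0.4337 clockwise.
Wall normal N at the top has arm L sinθ = 4.244 m counterclockwise, so Στ = 0 gives N·4.244 = 111.2 + 408·d.
ΣFy = 0 ⇒ N_floor = 1050 N, so the maximum friction is μ_s·N_floor = 0.3×1050 = 315 N. ΣFx = 0 ⇒ N_wall = f, so at the slipping point N = 315 N.
Substituting: 315×4.244 = 111.2 + 408·d ⇒ d = (1337 − 111.2) / 408 = 3 m.

d ≈ 3 m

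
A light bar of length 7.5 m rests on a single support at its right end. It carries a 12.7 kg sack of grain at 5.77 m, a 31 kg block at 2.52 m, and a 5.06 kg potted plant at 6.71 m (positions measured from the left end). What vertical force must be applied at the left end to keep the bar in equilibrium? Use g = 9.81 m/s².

F ≈ 236 N

About the right end:
Sack of grain: 12.7 × 9.81 = 124.6 N down at 5.77 m → arm 1.73 m, τ = 124.6 × 1.73 = 215.6 N·m counterclockwise.
Block: 31 × 9.81 = 304.1 N down at 2.52 m → arm 4.98 m, τ = 304.1 × 4.98 = 1514 N·m counterclockwise.
Potted plant: 5.06 × 9.81 = 49.64 N down at 6.71 m → arm 0.79 m, τ = 49.64 × 0.79 = 39.22 N·m counterclockwise.
Net moment of the loads = 1769 N·m counterclockwise.
The upward force F acts at the left end, arm 7.5 m, giving F × 7.5 clockwise.
Balancing moments: F × 7.5 = 1769, giving F = 1769 / 7.5 = 236 N.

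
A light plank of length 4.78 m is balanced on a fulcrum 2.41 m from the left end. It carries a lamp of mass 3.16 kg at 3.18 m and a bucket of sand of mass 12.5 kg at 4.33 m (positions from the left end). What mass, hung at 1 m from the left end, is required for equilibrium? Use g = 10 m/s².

m ≈ 18.7 kg

Sum moments about the fulcrum (at 2.41 m from the left end) (the support reaction has zero arm there).
Lamp: 3.16 × 10 = 31.6 N down at 3.18 m → arm 0.77 m, τ = 31.6 × 0.77 = 24.33 N·m clockwise.
Bucket of sand: 12.5 × 10 = 125 N down at 4.33 m → arm 1.92 m, τ = 125 × 1.92 = 240 N·m clockwise.
Net moment of known loads = 264.3 N·m clockwise.
An unknown mass m at 1 m has arm 1.41 m; its moment is m·g·1.41 counterclockwise.
Setting net torque to zero: m × 10 × 1.41 = 264.3 → m = 264.3 / (10 × 1.41) = 18.7 kg.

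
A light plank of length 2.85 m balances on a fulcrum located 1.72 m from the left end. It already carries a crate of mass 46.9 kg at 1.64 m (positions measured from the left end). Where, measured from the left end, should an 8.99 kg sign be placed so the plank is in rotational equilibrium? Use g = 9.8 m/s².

x ≈ 2.14 m from the left end

Take moments about the fulcrum (at 1.72 m from the left end).
Crate: 46.9 × 9.8 = 459.6 N down at 1.64 m → arm 0.08 m, τ = 459.6 × 0.08 = 36.77 N·m counterclockwise.
Net moment of existing loads = 36.77 N·m counterclockwise.
The sign weighs 8.99 × 9.8 = 88.1 N and must supply an equal clockwise moment, so its lever arm about the fulcrum is 36.77 / 88.1 = 0.417 m.
That puts it at 1.72 + 0.417 = 2.14 m from the left end.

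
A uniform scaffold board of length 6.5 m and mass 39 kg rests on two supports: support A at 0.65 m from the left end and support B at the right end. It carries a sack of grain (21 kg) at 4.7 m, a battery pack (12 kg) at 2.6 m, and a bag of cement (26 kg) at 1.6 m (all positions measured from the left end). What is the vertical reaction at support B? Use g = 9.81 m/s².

About support A:
Beam weight: 39 × 9.81 = 382.6 N down at 3.25 m → arm 2.6 m, τ = 382.6 × 2.6 = 994.8 N·m clockwise.
Sack of grain: 21 × 9.81 = 206 N down at 4.7 m → arm 4.05 m, τ = 206 × 4.05 = 834.3 N·m clockwise.
Battery pack: 12 × 9.81 = 117.7 N down at 2.6 m → arm 1.95 m, τ = 117.7 × 1.95 = 229.5 N·m clockwise.
Bag of cement: 26 × 9.81 = 255.1 N down at 1.6 m → arm 0.95 m, τ = 255.1 × 0.95 = 242.3 N·m clockwise.
Net load moment about support A = 2301 N·m clockwise.
Reaction R at support B is upward at 6.5 m, arm 5.85 m → moment R × 5.85 counterclockwise.
Στ = 0 ⇒ R × 5.85 = 2301 ⇒ R = 393 N.

R_B ≈ 393 N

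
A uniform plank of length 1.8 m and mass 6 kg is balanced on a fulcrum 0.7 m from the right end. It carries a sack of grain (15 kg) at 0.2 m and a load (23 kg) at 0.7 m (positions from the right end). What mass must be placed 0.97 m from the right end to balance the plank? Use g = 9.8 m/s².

m ≈ 23.3 kg

Taking torques about the fulcrum (at 0.7 m from the right end):
Beam weight: 6 × 9.8 = 58.8 N down at 0.9 m → arm 0.2 m, τ = 58.8 × 0.2 = 11.76 N·m counterclockwise.
Sack of grain: 15 × 9.8 = 147 N down at 0.2 m → arm 0.5 m, τ = 147 × 0.5 = 73.5 N·m clockwise.
Load: acts at the fulcrum, moment arm 0 → no torque.
Net moment of known loads = 61.74 N·m clockwise.
An unknown mass m at 0.97 m has arm 0.27 m; its moment is m·g·0.27 counterclockwise.
Balancing moments: m × 9.8 × 0.27 = 61.74, giving m = 61.74 / (9.8 × 0.27) = 23.3 kg.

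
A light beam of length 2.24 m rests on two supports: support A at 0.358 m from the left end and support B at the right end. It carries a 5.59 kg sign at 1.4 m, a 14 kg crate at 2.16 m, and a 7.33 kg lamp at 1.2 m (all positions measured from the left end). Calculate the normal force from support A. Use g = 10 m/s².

Sum moments about support B (its reaction then has zero moment arm).
Sign: 5.59 × 10 = 55.9 N down at 1.4 m → arm 0.84 m, τ = 55.9 × 0.84 = 46.96 N·m counterclockwise.
Crate: 14 × 10 = 140 N down at 2.16 m → arm 0.08 m, τ = 140 × 0.08 = 11.2 N·m counterclockwise.
Lamp: 7.33 × 10 = 73.3 N down at 1.2 m → arm 1.04 m, τ = 73.3 × 1.04 = 76.23 N·m counterclockwise.
Net load moment about support B = 134.4 N·m counterclockwise.
Reaction R at support A is upward at 0.358 m, arm 1.882 m → moment R × 1.882 clockwise.
For rotational equilibrium, R × 1.882 = 134.4, so R = 71.4 N.

R_A ≈ 71.4 N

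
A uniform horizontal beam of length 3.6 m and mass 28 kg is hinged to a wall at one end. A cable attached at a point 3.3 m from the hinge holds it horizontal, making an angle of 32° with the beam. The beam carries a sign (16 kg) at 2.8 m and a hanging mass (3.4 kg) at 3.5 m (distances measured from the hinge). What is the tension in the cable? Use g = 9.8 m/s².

Choose the hinge as the axis so the unknown hinge reaction has zero arm there.
Beam weight: 28 × 9.8 = 274.4 N down at 1.8 m → arm 1.8 m, τ = 274.4 × 1.8 = 493.9 N·m clockwise.
Sign: 16 × 9.8 = 156.8 N down at 2.8 m → arm 2.8 m, τ = 156.8 × 2.8 = 439 N·m clockwise.
Hanging mass: 3.4 × 9.8 = 33.32 N down at 3.5 m → arm 3.5 m, τ = 33.32 × 3.5 = 116.6 N·m clockwise.
Total clockwise load moment = 1050 N·m.
The cable tension T acts at 3.3 m; only its component perpendicular to the beam, T sinθ, produces torque. sin 32° = 0.5299.
For rotational equilibrium, T × 3.3 × 0.5299 = 1050, so T = 1050 / 1.749 = 600 N.

T ≈ 600 N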